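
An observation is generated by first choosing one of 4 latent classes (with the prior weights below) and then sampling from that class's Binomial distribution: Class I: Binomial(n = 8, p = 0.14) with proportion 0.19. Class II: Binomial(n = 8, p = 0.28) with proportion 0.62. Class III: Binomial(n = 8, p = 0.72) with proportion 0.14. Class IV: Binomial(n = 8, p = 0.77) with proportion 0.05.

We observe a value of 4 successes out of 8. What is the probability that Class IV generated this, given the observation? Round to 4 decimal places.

0.0366

Apply Bayes' rule: the posterior for each component is proportional to its prior times its likelihood at x.
Binomial probabilities:
  L_I = C(8,4)·0.14^4·0.86^4 = 70·0.00038416·0.547008 = 0.0147097
  L_II = C(8,4)·0.28^4·0.72^4 = 70·0.00614656·0.268739 = 0.115627
  L_III = C(8,4)·0.72^4·0.28^4 = 70·0.268739·0.00614656 = 0.115627
  L_IV = C(8,4)·0.77^4·0.23^4 = 70·0.35153·0.00279841 = 0.0688608
Weight by the priors:
  P(Z=I)·L_I = 0.19 × 0.0147097 = 0.00279484
  P(Z=II)·L_II = 0.62 × 0.115627 = 0.0716889
  P(Z=III)·L_III = 0.14 × 0.115627 = 0.0161878
  P(Z=IV)·L_IV = 0.05 × 0.0688608 = 0.00344304
Normaliser: 0.00279484 + 0.0716889 + 0.0161878 + 0.00344304 = 0.0941146
P(Class IV | data) ≈ 0.0366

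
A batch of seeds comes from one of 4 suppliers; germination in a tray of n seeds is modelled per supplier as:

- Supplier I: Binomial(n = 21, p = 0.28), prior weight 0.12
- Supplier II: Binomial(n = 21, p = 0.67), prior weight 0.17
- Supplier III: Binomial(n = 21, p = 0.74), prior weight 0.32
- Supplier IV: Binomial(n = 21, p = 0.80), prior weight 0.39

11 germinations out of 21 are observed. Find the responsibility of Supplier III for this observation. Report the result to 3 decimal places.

0.297

Apply Bayes' rule: the posterior for each component is proportional to its prior times its likelihood at x.
Evaluate each component's likelihood at the observed value:
  L_I = 0.0109519
  L_II = 0.0659762
  L_III = 0.0181429
  L_IV = 0.00310252
Multiply by the mixture weights:
  π_I·L_I = 0.12 × 0.0109519 = 0.00131422
  π_II·L_II = 0.17 × 0.0659762 = 0.011216
  π_III·L_III = 0.32 × 0.0181429 = 0.00580574
  π_IV·L_IV = 0.39 × 0.00310252 = 0.00120998
Evidence: 0.00131422 + 0.011216 + 0.00580574 + 0.00120998 = 0.0195459
P(Supplier III | data) ≈ 0.297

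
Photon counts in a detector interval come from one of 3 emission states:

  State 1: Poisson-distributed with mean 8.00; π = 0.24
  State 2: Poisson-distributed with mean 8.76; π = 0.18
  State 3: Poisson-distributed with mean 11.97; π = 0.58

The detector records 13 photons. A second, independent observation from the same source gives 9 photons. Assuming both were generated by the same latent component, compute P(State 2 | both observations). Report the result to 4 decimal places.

Posterior ∝ prior × likelihood, so P(k | x) ∝ π_k f_k(x); normalise over all components.
Since both observations come from the same component, the likelihood for component k is f_k(x₁)·f_k(x₂).
  L_1 = [e^(−8.00)·8.00^13/13! = 0.0296165] × [0.124077] = 0.00367472
  L_2 = [e^(−8.76)·8.76^13/13! = 0.0450665] × [0.131327] = 0.00591845
  L_3 = [e^(−11.97)·11.97^13/13! = 0.105303] × [0.0880196] = 0.00926868
Weight by the priors:
  π_1·L_1 = 0.24 × 0.00367472 = 0.000881934
  π_2·L_2 = 0.18 × 0.00591845 = 0.00106532
  π_3·L_3 = 0.58 × 0.00926868 = 0.00537584
Normaliser: 0.000881934 + 0.00106532 + 0.00537584 = 0.00732309
P(State 2 | data) ≈ 0.1455

0.1455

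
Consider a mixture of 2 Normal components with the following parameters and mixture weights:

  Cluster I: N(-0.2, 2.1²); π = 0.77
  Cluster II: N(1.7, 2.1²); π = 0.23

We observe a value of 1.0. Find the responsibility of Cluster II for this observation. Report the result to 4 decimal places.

0.2496

P(component k | x) = π_k·f_k(x) / marginal(x), where marginal(x) = Σ_j π_j·f_j(x).
Evaluate each component's likelihood at the observed value:
  f_I = (1/(2.1·√(2π)))·exp(−(1.0−-0.2)²/(2·2.1²)) = 0.189973·exp(-0.16327) = 0.161356
  f_II = (1/(2.1·√(2π)))·exp(−(1.0−1.7)²/(2·2.1²)) = 0.189973·exp(-0.05556) = 0.179706
Weight by the priors:
  π_I·f_I = 0.77 × 0.161356 = 0.124244
  π_II·f_II = 0.23 × 0.179706 = 0.0413324
Denominator: 0.124244 + 0.0413324 = 0.165577
P(Cluster II | 1.0) ≈ 0.2496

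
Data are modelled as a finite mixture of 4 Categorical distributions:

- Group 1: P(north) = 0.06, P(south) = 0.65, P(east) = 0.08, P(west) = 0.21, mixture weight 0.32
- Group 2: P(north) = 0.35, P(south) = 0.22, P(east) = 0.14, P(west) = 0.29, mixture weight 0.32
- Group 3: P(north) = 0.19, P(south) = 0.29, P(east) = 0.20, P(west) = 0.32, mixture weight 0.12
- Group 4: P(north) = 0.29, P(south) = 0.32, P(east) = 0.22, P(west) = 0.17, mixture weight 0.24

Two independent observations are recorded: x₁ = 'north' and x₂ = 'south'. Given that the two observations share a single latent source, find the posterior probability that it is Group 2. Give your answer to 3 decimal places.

0.373

The responsibility of component k is π_k f_k(x) divided by Σ_j π_j f_j(x).
Since both observations come from the same component, the likelihood for component k is f_k(x₁)·f_k(x₂).
  L_1 = [0.06] × [0.65] = 0.039
  L_2 = [0.35] × [0.22] = 0.077
  L_3 = [0.19] × [0.29] = 0.0551
  L_4 = [0.29] × [0.32] = 0.0928
Prior × likelihood for each component:
  π_1·L_1 = 0.32 × 0.039 = 0.01248
  π_2·L_2 = 0.32 × 0.077 = 0.02464
  π_3·L_3 = 0.12 × 0.0551 = 0.006612
  π_4·L_4 = 0.24 × 0.0928 = 0.022272
Marginal: 0.01248 + 0.02464 + 0.006612 + 0.022272 = 0.066004
P(Group 2 | data) = 0.02464 / 0.066004 ≈ 0.373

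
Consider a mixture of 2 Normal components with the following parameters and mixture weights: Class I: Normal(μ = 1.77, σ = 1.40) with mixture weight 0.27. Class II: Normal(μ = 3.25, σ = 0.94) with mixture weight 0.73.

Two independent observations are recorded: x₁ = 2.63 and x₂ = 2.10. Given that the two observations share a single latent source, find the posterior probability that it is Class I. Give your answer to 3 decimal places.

0.261

The responsibility of component k is π_k f_k(x) divided by Σ_j π_j f_j(x).
Since both observations come from the same component, the likelihood for component k is f_k(x₁)·f_k(x₂).
  p_I = [(1/(1.40·√(2π)))·exp(−(2.63−1.77)²/(2·1.40²)) = 0.284959·exp(-0.18867) = 0.235962] × [0.277151] = 0.0653972
  p_II = [(1/(0.94·√(2π)))·exp(−(2.63−3.25)²/(2·0.94²)) = 0.424407·exp(-0.21752) = 0.34144] × [0.200805] = 0.0685628
Multiply by the mixture weights:
  π_I·p_I = 0.27 × 0.0653972 = 0.0176572
  π_II·p_II = 0.73 × 0.0685628 = 0.0500509
Denominator: 0.0176572 + 0.0500509 = 0.0677081
Responsibility of Class I: 0.0176572 / 0.0677081 ≈ 0.261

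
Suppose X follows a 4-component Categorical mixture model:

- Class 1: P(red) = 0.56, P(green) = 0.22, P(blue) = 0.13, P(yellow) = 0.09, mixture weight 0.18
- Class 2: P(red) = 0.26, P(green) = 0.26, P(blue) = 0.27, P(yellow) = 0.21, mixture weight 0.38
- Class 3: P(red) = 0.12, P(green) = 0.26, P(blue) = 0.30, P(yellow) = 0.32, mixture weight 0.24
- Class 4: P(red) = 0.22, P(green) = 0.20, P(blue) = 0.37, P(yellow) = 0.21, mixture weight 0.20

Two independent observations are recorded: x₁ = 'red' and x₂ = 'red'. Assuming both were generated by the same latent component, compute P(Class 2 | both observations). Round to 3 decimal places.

0.270

P(component k | x) = π_k·f_k(x) / marginal(x), where marginal(x) = Σ_j π_j·f_j(x).
Since both observations come from the same component, the likelihood for component k is f_k(x₁)·f_k(x₂).
  L_1 = [P(red | comp) = 0.56] × [0.56] = 0.3136
  L_2 = [P(red | comp) = 0.26] × [0.26] = 0.0676
  L_3 = [P(red | comp) = 0.12] × [0.12] = 0.0144
  L_4 = [P(red | comp) = 0.22] × [0.22] = 0.0484
Unnormalised posteriors:
  π_1·L_1 = 0.18 × 0.3136 = 0.056448
  π_2·L_2 = 0.38 × 0.0676 = 0.025688
  π_3·L_3 = 0.24 × 0.0144 = 0.003456
  π_4·L_4 = 0.20 × 0.0484 = 0.00968
Marginal: 0.056448 + 0.025688 + 0.003456 + 0.00968 = 0.095272
So the posterior for Class 2 is 0.025688 / 0.095272 ≈ 0.270.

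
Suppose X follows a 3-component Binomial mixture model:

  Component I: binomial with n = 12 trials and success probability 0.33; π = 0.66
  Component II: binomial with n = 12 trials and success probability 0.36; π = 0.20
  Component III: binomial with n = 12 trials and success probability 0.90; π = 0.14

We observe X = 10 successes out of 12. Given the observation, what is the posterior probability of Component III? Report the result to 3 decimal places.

The responsibility of component k is π_k f_k(x) divided by Σ_j π_j f_j(x).
Component likelihoods at x = 10 successes out of 12:
  f_I = C(12,10)·0.33^10·0.67^2 = 66·1.53158e-05·0.4489 = 0.000453767
  f_II = C(12,10)·0.36^10·0.64^2 = 66·3.65616e-05·0.4096 = 0.000988391
  f_III = C(12,10)·0.90^10·0.10^2 = 66·0.348678·0.01 = 0.230128
Unnormalised posteriors:
  π_I·f_I = 0.66 × 0.000453767 = 0.000299486
  π_II·f_II = 0.20 × 0.000988391 = 0.000197678
  π_III·f_III = 0.14 × 0.230128 = 0.0322179
Sum: 0.000299486 + 0.000197678 + 0.0322179 = 0.0327151
P(Component III | data) ≈ 0.985

0.985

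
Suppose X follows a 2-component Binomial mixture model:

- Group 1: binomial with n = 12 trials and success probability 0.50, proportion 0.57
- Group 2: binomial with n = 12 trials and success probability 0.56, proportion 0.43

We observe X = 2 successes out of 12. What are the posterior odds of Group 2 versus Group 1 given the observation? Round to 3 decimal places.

0.264

Posterior odds = (π_i f_i(x)) / (π_j f_j(x)); the normalising sum cancels.
Evaluate each component's likelihood at the observed value:
  p_1 = 0.0161133
  p_2 = 0.0056292
Odds = (0.43/0.57) × (0.0056292/0.0161133) = 0.754386 × 0.349352 ≈ 0.264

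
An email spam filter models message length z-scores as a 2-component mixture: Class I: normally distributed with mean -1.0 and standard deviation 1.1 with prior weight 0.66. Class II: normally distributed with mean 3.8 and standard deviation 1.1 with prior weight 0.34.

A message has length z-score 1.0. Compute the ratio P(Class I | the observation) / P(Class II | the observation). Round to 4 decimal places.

9.4884

Only the two components matter; the odds are (P(Z=i) f_i(x)) / (P(Z=j) f_j(x)).
Evaluate each component's likelihood at the observed value:
  p_I = (1/(1.1·√(2π)))·exp(−(1.0−-1.0)²/(2·1.1²)) = 0.362675·exp(-1.65289) = 0.0694505
  p_II = (1/(1.1·√(2π)))·exp(−(1.0−3.8)²/(2·1.1²)) = 0.362675·exp(-3.23967) = 0.0142085
Odds = (0.66/0.34) × (0.0694505/0.0142085) = 1.94118 × 4.88797 ≈ 9.4884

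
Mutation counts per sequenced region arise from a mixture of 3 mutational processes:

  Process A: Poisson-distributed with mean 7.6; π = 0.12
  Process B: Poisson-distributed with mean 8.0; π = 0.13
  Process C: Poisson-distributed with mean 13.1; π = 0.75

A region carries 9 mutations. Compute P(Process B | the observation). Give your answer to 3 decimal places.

0.206

The responsibility of component k is π_k f_k(x) divided by Σ_j π_j f_j(x).
Poisson probabilities:
  L_A = 0.11666
  L_B = 0.124077
  L_C = 0.0640355
Multiply by the mixture weights:
  π_A·L_A = 0.12 × 0.11666 = 0.0139992
  π_B·L_B = 0.13 × 0.124077 = 0.01613
  π_C·L_C = 0.75 × 0.0640355 = 0.0480266
Normaliser: 0.0139992 + 0.01613 + 0.0480266 = 0.0781558
P(Process B | 9 mutations) ≈ 0.206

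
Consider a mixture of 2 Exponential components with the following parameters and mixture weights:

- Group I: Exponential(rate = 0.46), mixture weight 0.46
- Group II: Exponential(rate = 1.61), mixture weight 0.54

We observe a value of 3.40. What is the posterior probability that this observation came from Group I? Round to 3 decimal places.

0.924

P(component k | x) = P(Z=k)·f_k(x) / marginal(x), where marginal(x) = Σ_j P(Z=j)·f_j(x).
Evaluate each component's likelihood at the observed value:
  L_I = 0.46·e^(−0.46·3.40) = 0.46·e^(−1.5640) = 0.0962767
  L_II = 1.61·e^(−1.61·3.40) = 1.61·e^(−5.4740) = 0.00675302
Prior × likelihood for each component:
  P(Z=I)·L_I = 0.46 × 0.0962767 = 0.0442873
  P(Z=II)·L_II = 0.54 × 0.00675302 = 0.00364663
Denominator: 0.0442873 + 0.00364663 = 0.0479339
Responsibility of Group I: 0.0442873 / 0.0479339 ≈ 0.924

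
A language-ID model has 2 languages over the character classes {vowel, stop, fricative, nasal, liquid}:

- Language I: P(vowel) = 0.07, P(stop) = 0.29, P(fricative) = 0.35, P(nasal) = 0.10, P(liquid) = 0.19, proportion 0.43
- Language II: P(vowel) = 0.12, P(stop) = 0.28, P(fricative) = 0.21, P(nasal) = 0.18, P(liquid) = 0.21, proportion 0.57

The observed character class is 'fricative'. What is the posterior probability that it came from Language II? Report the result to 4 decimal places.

0.4430

P(component k | x) = π_k·f_k(x) / marginal(x), where marginal(x) = Σ_j π_j·f_j(x).
Component likelihoods at x = 'fricative':
  f_I = P(fricative | comp) = 0.35
  f_II = P(fricative | comp) = 0.21
Unnormalised posteriors:
  π_I·f_I = 0.43 × 0.35 = 0.1505
  π_II·f_II = 0.57 × 0.21 = 0.1197
Evidence: 0.1505 + 0.1197 = 0.2702
So the posterior for Language II is 0.1197 / 0.2702 ≈ 0.4430.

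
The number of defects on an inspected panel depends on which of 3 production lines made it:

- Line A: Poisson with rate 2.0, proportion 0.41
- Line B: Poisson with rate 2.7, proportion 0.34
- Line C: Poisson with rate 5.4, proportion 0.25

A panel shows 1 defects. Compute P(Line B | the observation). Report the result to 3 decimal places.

0.345

P(component k | x) = w_k·f_k(x) / marginal(x), where marginal(x) = Σ_j w_j·f_j(x).
Poisson probabilities:
  p_A = 0.270671
  p_B = 0.181455
  p_C = 0.0243895
Weight by the priors:
  w_A·p_A = 0.41 × 0.270671 = 0.110975
  w_B·p_B = 0.34 × 0.181455 = 0.0616947
  w_C·p_C = 0.25 × 0.0243895 = 0.00609738
Normaliser: 0.110975 + 0.0616947 + 0.00609738 = 0.178767
P(Line B | the observation) ≈ 0.345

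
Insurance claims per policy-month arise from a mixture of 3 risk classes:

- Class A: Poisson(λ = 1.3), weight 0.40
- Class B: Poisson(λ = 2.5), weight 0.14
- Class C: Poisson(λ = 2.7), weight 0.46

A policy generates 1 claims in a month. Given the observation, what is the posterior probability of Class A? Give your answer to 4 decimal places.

0.5581

Posterior ∝ prior × likelihood, so P(k | x) ∝ π_k f_k(x); normalise over all components.
Poisson probabilities:
  f_A = 0.354291
  f_B = 0.205212
  f_C = 0.181455
Prior × likelihood for each component:
  π_A·f_A = 0.40 × 0.354291 = 0.141717
  π_B·f_B = 0.14 × 0.205212 = 0.0287297
  π_C·f_C = 0.46 × 0.181455 = 0.0834692
Marginal: 0.141717 + 0.0287297 + 0.0834692 = 0.253916
P(Class A | x) ≈ 0.5581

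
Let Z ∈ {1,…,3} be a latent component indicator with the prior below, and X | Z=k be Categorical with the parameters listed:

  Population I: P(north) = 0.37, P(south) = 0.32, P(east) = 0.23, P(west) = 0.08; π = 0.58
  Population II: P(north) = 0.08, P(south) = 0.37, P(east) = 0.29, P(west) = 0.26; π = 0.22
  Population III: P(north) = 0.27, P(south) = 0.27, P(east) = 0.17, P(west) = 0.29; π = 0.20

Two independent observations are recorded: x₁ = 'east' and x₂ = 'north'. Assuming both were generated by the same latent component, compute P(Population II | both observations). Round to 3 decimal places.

0.080

The responsibility of component k is w_k f_k(x) divided by Σ_j w_j f_j(x).
Since both observations come from the same component, the likelihood for component k is f_k(x₁)·f_k(x₂).
  f_I = [0.23] × [0.37] = 0.0851
  f_II = [0.29] × [0.08] = 0.0232
  f_III = [0.17] × [0.27] = 0.0459
Multiply by the mixture weights:
  w_I·f_I = 0.58 × 0.0851 = 0.049358
  w_II·f_II = 0.22 × 0.0232 = 0.005104
  w_III·f_III = 0.20 × 0.0459 = 0.00918
Sum: 0.049358 + 0.005104 + 0.00918 = 0.063642
P(Population II | x₁,x₂) ≈ 0.080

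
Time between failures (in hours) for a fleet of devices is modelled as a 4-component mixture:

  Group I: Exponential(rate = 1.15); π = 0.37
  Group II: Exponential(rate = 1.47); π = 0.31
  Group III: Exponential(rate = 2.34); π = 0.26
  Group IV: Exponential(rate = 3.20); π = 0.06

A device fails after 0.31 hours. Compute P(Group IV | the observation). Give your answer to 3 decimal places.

P(component k | x) = π_k·f_k(x) / marginal(x), where marginal(x) = Σ_j π_j·f_j(x).
Exponential densities:
  p_I = 1.15·e^(−1.15·0.31) = 1.15·e^(−0.3565) = 0.805141
  p_II = 1.47·e^(−1.47·0.31) = 1.47·e^(−0.4557) = 0.931986
  p_III = 2.34·e^(−2.34·0.31) = 2.34·e^(−0.7254) = 1.13287
  p_IV = 3.20·e^(−3.20·0.31) = 3.20·e^(−0.9920) = 1.18667
Prior × likelihood for each component:
  π_I·p_I = 0.37 × 0.805141 = 0.297902
  π_II·p_II = 0.31 × 0.931986 = 0.288916
  π_III·p_III = 0.26 × 1.13287 = 0.294545
  π_IV·p_IV = 0.06 × 1.18667 = 0.0712002
Denominator: 0.297902 + 0.288916 + 0.294545 + 0.0712002 = 0.952563
P(Group IV | data) = 0.0712002 / 0.952563 ≈ 0.075

0.075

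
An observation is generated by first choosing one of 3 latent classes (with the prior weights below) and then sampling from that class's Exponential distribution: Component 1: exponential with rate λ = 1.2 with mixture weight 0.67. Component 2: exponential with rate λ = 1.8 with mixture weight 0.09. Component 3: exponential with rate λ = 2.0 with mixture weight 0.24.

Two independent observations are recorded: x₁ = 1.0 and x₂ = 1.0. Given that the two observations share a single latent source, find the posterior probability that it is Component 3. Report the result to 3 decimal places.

0.155

The responsibility of component k is P(Z=k) f_k(x) divided by Σ_j P(Z=j) f_j(x).
Since both observations come from the same component, the likelihood for component k is f_k(x₁)·f_k(x₂).
  f_1 = [1.2·e^(−1.2·1.0) = 1.2·e^(−1.2000) = 0.361433] × [0.361433] = 0.130634
  f_2 = [1.8·e^(−1.8·1.0) = 1.8·e^(−1.8000) = 0.297538] × [0.297538] = 0.0885289
  f_3 = [2.0·e^(−2.0·1.0) = 2.0·e^(−2.0000) = 0.270671] × [0.270671] = 0.0732626
Weight by the priors:
  P(Z=1)·f_1 = 0.67 × 0.130634 = 0.0875247
  P(Z=2)·f_2 = 0.09 × 0.0885289 = 0.0079676
  P(Z=3)·f_3 = 0.24 × 0.0732626 = 0.017583
Normaliser: 0.0875247 + 0.0079676 + 0.017583 = 0.113075
Responsibility of Component 3: 0.017583 / 0.113075 ≈ 0.155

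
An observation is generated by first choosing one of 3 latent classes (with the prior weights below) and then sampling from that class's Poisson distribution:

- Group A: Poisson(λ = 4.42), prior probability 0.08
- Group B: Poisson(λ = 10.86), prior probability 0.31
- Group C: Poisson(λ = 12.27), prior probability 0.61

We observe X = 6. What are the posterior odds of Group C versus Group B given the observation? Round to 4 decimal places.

Only the two components matter; the odds are (P(Z=i) f_i(x)) / (P(Z=j) f_j(x)).
Poisson probabilities:
  p_A = e^(−4.42)·4.42^6/6! = 0.124629
  p_B = e^(−10.86)·10.86^6/6! = 0.0437732
  p_C = e^(−12.27)·12.27^6/6! = 0.0222301
Odds = (0.61/0.31) × (0.0222301/0.0437732) = 1.96774 × 0.507847 ≈ 0.9993

0.9993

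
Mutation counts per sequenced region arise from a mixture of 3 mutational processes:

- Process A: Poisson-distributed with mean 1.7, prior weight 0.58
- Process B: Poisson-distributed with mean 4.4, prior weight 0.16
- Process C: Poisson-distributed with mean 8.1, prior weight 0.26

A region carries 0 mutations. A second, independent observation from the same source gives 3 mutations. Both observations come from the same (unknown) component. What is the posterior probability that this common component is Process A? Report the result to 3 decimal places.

0.979

By Bayes' theorem, P(k | x) = P(Z=k) f_k(x) / Σ_j P(Z=j) f_j(x).
Since both observations come from the same component, the likelihood for component k is f_k(x₁)·f_k(x₂).
  p_A = [e^(−1.7)·1.7^0/0! = 0.182684] × [0.149587] = 0.0273271
  p_B = [e^(−4.4)·4.4^0/0! = 0.0122773] × [0.174305] = 0.00214001
  p_C = [e^(−8.1)·8.1^0/0! = 0.000303539] × [0.0268855] = 8.16081e-06
Prior × likelihood for each component:
  P(Z=A)·p_A = 0.58 × 0.0273271 = 0.0158497
  P(Z=B)·p_B = 0.16 × 0.00214001 = 0.000342401
  P(Z=C)·p_C = 0.26 × 8.16081e-06 = 2.12181e-06
Marginal: 0.0158497 + 0.000342401 + 2.12181e-06 = 0.0161943
P(Process A | data) ≈ 0.979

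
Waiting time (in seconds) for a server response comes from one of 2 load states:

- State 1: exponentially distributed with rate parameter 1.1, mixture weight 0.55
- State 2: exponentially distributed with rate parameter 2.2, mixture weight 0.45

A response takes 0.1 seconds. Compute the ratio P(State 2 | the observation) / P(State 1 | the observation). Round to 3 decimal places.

The posterior odds equal the prior odds times the likelihood ratio: (π_i/π_j)·(f_i(x)/f_j(x)).
Exponential densities:
  f_1 = 1.1·e^(−1.1·0.1) = 1.1·e^(−0.1100) = 0.985418
  f_2 = 2.2·e^(−2.2·0.1) = 2.2·e^(−0.2200) = 1.76554
0.794494 / 0.54198 ≈ 1.466

1.466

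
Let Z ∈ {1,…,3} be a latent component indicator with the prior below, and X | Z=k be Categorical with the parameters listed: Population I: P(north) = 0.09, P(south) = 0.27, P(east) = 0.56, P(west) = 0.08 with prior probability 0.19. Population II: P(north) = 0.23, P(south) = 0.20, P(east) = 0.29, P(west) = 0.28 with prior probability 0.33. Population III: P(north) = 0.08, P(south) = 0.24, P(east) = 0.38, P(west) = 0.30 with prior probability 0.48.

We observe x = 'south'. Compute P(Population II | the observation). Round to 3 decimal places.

0.284

By Bayes' theorem, P(k | x) = w_k f_k(x) / Σ_j w_j f_j(x).
Categorical probabilities:
  L_I = P(south | comp) = 0.27
  L_II = P(south | comp) = 0.20
  L_III = P(south | comp) = 0.24
Multiply by the mixture weights:
  w_I·L_I = 0.19 × 0.27 = 0.0513
  w_II·L_II = 0.33 × 0.2 = 0.066
  w_III·L_III = 0.48 × 0.24 = 0.1152
Sum: 0.0513 + 0.066 + 0.1152 = 0.2325
Responsibility of Population II: 0.066 / 0.2325 ≈ 0.284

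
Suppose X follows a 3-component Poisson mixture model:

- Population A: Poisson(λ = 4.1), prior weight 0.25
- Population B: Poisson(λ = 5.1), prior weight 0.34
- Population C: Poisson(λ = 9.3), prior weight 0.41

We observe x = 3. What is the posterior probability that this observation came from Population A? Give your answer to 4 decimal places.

0.4834

Apply Bayes' rule: the posterior for each component is proportional to its prior times its likelihood at x.
Evaluate each component's likelihood at the observed value:
  f_A = e^(−4.1)·4.1^3/3! = 0.190368
  f_B = e^(−5.1)·5.1^3/3! = 0.13479
  f_C = e^(−9.3)·9.3^3/3! = 0.0122563
Multiply by the mixture weights:
  π_A·f_A = 0.25 × 0.190368 = 0.0475919
  π_B·f_B = 0.34 × 0.13479 = 0.0458286
  π_C·f_C = 0.41 × 0.0122563 = 0.00502508
Sum: 0.0475919 + 0.0458286 + 0.00502508 = 0.0984455
Responsibility of Population A: 0.0475919 / 0.0984455 ≈ 0.4834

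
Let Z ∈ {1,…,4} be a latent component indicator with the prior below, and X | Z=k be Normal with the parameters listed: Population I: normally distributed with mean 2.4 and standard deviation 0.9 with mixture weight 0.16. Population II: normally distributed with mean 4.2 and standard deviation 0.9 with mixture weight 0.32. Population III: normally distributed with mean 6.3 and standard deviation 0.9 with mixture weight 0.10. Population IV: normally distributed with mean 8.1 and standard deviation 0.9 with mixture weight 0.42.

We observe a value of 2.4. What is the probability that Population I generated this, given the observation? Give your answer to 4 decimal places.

0.7870

Apply Bayes' rule: the posterior for each component is proportional to its prior times its likelihood at x.
Component likelihoods at x = 2.4:
  L_I = 0.443269
  L_II = 0.05999
  L_III = 3.70787e-05
  L_IV = 8.64272e-10
Multiply by the mixture weights:
  π_I·L_I = 0.16 × 0.443269 = 0.0709231
  π_II·L_II = 0.32 × 0.05999 = 0.0191968
  π_III·L_III = 0.10 × 3.70787e-05 = 3.70787e-06
  π_IV·L_IV = 0.42 × 8.64272e-10 = 3.62994e-10
Marginal: 0.0709231 + 0.0191968 + 3.70787e-06 + 3.62994e-10 = 0.0901236
Responsibility of Population I: 0.0709231 / 0.0901236 ≈ 0.7870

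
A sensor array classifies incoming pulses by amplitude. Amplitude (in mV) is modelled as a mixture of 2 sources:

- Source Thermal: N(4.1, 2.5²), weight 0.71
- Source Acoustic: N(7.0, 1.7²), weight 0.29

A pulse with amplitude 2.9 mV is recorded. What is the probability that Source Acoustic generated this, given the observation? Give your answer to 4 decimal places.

0.0355

P(component k | x) = π_k·f_k(x) / marginal(x), where marginal(x) = Σ_j π_j·f_j(x).
Evaluate each component's likelihood at the observed value:
  p_Thermal = (1/(2.5·√(2π)))·exp(−(2.9−4.1)²/(2·2.5²)) = 0.159577·exp(-0.11520) = 0.142213
  p_Acoustic = (1/(1.7·√(2π)))·exp(−(2.9−7.0)²/(2·1.7²)) = 0.234672·exp(-2.90830) = 0.0128056
Weight by the priors:
  π_Thermal·p_Thermal = 0.71 × 0.142213 = 0.100971
  π_Acoustic·p_Acoustic = 0.29 × 0.0128056 = 0.00371363
Marginal: 0.100971 + 0.00371363 = 0.104685
So the posterior for Source Acoustic is 0.00371363 / 0.104685 ≈ 0.0355.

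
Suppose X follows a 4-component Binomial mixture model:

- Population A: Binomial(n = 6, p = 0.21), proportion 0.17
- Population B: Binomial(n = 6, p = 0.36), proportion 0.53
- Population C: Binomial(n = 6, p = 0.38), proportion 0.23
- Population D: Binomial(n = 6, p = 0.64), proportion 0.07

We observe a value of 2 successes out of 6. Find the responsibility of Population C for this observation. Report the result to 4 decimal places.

Posterior ∝ prior × likelihood, so P(k | x) ∝ π_k f_k(x); normalise over all components.
Binomial probabilities:
  L_A = 0.257655
  L_B = 0.326149
  L_C = 0.320055
  L_D = 0.103196
Multiply by the mixture weights:
  π_A·L_A = 0.17 × 0.257655 = 0.0438013
  π_B·L_B = 0.53 × 0.326149 = 0.172859
  π_C·L_C = 0.23 × 0.320055 = 0.0736128
  π_D·L_D = 0.07 × 0.103196 = 0.00722369
Normaliser: 0.0438013 + 0.172859 + 0.0736128 + 0.00722369 = 0.297497
So the posterior for Population C is 0.0736128 / 0.297497 ≈ 0.2474.

0.2474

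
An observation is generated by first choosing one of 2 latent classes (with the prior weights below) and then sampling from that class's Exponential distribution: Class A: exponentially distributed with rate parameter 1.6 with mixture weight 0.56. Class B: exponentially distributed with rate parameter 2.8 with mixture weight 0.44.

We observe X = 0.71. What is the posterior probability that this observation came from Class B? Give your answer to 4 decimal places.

0.3697

P(component k | x) = π_k·f_k(x) / marginal(x), where marginal(x) = Σ_j π_j·f_j(x).
Evaluate each component's likelihood at the observed value:
  f_A = 1.6·e^(−1.6·0.71) = 1.6·e^(−1.1360) = 0.513761
  f_B = 2.8·e^(−2.8·0.71) = 2.8·e^(−1.9880) = 0.383513
Prior × likelihood for each component:
  π_A·f_A = 0.56 × 0.513761 = 0.287706
  π_B·f_B = 0.44 × 0.383513 = 0.168746
Normaliser: 0.287706 + 0.168746 = 0.456452
P(Class B | data) = 0.168746 / 0.456452 ≈ 0.3697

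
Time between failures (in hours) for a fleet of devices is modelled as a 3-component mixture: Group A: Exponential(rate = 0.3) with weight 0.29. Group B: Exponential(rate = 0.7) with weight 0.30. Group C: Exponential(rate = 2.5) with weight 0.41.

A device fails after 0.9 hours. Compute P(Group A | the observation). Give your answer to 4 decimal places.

0.2320

By Bayes' theorem, P(k | x) = π_k f_k(x) / Σ_j π_j f_j(x).
Exponential densities:
  f_A = 0.229014
  f_B = 0.372814
  f_C = 0.263498
Multiply by the mixture weights:
  π_A·f_A = 0.29 × 0.229014 = 0.066414
  π_B·f_B = 0.30 × 0.372814 = 0.111844
  π_C·f_C = 0.41 × 0.263498 = 0.108034
Marginal: 0.066414 + 0.111844 + 0.108034 = 0.286292
P(Group A | x) ≈ 0.2320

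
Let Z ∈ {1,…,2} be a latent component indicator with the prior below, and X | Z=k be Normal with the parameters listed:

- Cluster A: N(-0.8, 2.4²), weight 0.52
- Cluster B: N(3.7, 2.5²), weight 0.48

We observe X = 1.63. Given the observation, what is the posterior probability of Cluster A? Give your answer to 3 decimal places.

0.488

Posterior ∝ prior × likelihood, so P(k | x) ∝ π_k f_k(x); normalise over all components.
Normal densities:
  L_A = 0.0995609
  L_B = 0.113265
Weight by the priors:
  π_A·L_A = 0.52 × 0.0995609 = 0.0517717
  π_B·L_B = 0.48 × 0.113265 = 0.0543674
Denominator: 0.0517717 + 0.0543674 = 0.106139
Responsibility of Cluster A: 0.0517717 / 0.106139 ≈ 0.488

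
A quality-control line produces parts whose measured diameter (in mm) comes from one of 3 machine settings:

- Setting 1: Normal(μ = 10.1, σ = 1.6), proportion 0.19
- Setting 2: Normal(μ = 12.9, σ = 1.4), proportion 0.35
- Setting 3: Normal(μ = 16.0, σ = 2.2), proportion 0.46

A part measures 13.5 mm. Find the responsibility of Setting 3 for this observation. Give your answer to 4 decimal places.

The responsibility of component k is π_k f_k(x) divided by Σ_j π_j f_j(x).
Component likelihoods at x = 13.5 mm:
  L_1 = (1/(1.6·√(2π)))·exp(−(13.5−10.1)²/(2·1.6²)) = 0.249339·exp(-2.25781) = 0.0260756
  L_2 = (1/(1.4·√(2π)))·exp(−(13.5−12.9)²/(2·1.4²)) = 0.284959·exp(-0.09184) = 0.259955
  L_3 = (1/(2.2·√(2π)))·exp(−(13.5−16.0)²/(2·2.2²)) = 0.181337·exp(-0.64566) = 0.0950781
Weight by the priors:
  π_1·L_1 = 0.19 × 0.0260756 = 0.00495437
  π_2·L_2 = 0.35 × 0.259955 = 0.0909842
  π_3·L_3 = 0.46 × 0.0950781 = 0.0437359
Sum: 0.00495437 + 0.0909842 + 0.0437359 = 0.139674
Responsibility of Setting 3: 0.0437359 / 0.139674 ≈ 0.3131

0.3131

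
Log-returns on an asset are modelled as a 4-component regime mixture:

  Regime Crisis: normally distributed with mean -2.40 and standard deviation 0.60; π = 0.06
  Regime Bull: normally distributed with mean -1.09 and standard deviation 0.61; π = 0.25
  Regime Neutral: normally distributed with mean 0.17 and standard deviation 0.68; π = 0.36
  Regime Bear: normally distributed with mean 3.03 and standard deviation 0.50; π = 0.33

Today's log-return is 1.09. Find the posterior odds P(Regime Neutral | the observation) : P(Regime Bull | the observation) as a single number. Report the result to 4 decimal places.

Only the two components matter; the odds are (π_i f_i(x)) / (π_j f_j(x)).
Evaluate each component's likelihood at the observed value:
  f_Crisis = (1/(0.60·√(2π)))·exp(−(1.09−-2.40)²/(2·0.60²)) = 0.664904·exp(-16.91681) = 2.99146e-08
  f_Bull = (1/(0.61·√(2π)))·exp(−(1.09−-1.09)²/(2·0.61²)) = 0.654004·exp(-6.38592) = 0.00110208
  f_Neutral = (1/(0.68·√(2π)))·exp(−(1.09−0.17)²/(2·0.68²)) = 0.586680·exp(-0.91522) = 0.234922
  f_Bear = (1/(0.50·√(2π)))·exp(−(1.09−3.03)²/(2·0.50²)) = 0.797885·exp(-7.52720) = 0.000429456
Odds = (0.36/0.25) × (0.234922/0.00110208) = 1.44 × 213.163 ≈ 306.9553

306.9553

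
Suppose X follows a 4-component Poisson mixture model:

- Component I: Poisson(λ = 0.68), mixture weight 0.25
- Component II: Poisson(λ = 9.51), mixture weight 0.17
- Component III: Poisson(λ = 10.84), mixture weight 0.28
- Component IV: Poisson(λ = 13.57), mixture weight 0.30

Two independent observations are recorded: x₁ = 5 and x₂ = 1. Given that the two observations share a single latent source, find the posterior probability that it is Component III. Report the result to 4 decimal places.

By Bayes' theorem, P(k | x) = w_k f_k(x) / Σ_j w_j f_j(x).
Since both observations come from the same component, the likelihood for component k is f_k(x₁)·f_k(x₂).
  p_I = [0.000613823] × [0.3445] = 0.000211462
  p_II = [0.0480375] × [0.000704758] = 3.38548e-05
  p_III = [0.0244463] × [0.00021246] = 5.19386e-06
  p_IV = [0.00490165] × [1.73462e-05] = 8.50248e-08
Multiply by the mixture weights:
  w_I·p_I = 0.25 × 0.000211462 = 5.28654e-05
  w_II·p_II = 0.17 × 3.38548e-05 = 5.75532e-06
  w_III·p_III = 0.28 × 5.19386e-06 = 1.45428e-06
  w_IV·p_IV = 0.30 × 8.50248e-08 = 2.55074e-08
Sum: 5.28654e-05 + 5.75532e-06 + 1.45428e-06 + 2.55074e-08 = 6.01005e-05
P(Component III | x₁, x₂) = 1.45428e-06 / 6.01005e-05 ≈ 0.0242

0.0242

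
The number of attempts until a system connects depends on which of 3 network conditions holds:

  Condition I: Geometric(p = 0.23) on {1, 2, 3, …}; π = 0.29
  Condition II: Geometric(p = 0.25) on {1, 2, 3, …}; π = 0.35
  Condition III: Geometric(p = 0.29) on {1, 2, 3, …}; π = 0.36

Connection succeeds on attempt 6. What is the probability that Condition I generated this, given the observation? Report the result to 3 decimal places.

0.313

Posterior ∝ prior × likelihood, so P(k | x) ∝ π_k f_k(x); normalise over all components.
Component likelihoods at x = 6:
  L_I = 0.23·(1−0.23)^5 = 0.23·0.270678 = 0.062256
  L_II = 0.25·(1−0.25)^5 = 0.25·0.237305 = 0.0593262
  L_III = 0.29·(1−0.29)^5 = 0.29·0.180423 = 0.0523227
Multiply by the mixture weights:
  π_I·L_I = 0.29 × 0.062256 = 0.0180543
  π_II·L_II = 0.35 × 0.0593262 = 0.0207642
  π_III·L_III = 0.36 × 0.0523227 = 0.0188362
Normaliser: 0.0180543 + 0.0207642 + 0.0188362 = 0.0576546
P(Condition I | x) ≈ 0.313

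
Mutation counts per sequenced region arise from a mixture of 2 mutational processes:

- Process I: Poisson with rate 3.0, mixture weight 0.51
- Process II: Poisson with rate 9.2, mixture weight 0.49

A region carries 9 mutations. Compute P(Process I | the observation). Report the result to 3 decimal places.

P(component k | x) = π_k·f_k(x) / marginal(x), where marginal(x) = Σ_j π_j·f_j(x).
Poisson probabilities:
  f_I = 0.0027005
  f_II = 0.131467
Multiply by the mixture weights:
  π_I·f_I = 0.51 × 0.0027005 = 0.00137726
  π_II·f_II = 0.49 × 0.131467 = 0.064419
Evidence: 0.00137726 + 0.064419 = 0.0657963
Responsibility of Process I: 0.00137726 / 0.0657963 ≈ 0.021

0.021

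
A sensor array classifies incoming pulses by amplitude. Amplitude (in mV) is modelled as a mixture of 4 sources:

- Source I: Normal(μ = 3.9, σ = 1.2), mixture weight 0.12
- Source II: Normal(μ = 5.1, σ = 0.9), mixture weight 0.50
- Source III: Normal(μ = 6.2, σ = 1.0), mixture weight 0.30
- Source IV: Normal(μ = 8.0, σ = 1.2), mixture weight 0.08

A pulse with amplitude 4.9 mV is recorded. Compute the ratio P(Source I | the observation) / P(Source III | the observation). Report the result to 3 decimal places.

Only the two components matter; the odds are (π_i f_i(x)) / (π_j f_j(x)).
Component likelihoods at x = 4.9 mV:
  p_I = 0.234927
  p_II = 0.432458
  p_III = 0.171369
  p_IV = 0.0118188
Odds = (0.12/0.30) × (0.234927/0.171369) = 0.4 × 1.37088 ≈ 0.548

0.548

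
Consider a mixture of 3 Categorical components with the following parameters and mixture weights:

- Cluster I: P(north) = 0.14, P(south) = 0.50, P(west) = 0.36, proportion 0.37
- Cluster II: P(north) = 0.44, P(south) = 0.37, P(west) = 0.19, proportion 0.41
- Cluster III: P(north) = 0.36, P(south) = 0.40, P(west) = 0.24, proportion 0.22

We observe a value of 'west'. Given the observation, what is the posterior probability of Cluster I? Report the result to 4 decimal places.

P(component k | x) = w_k·f_k(x) / marginal(x), where marginal(x) = Σ_j w_j·f_j(x).
Component likelihoods at x = 'west':
  p_I = P(west | comp) = 0.36
  p_II = P(west | comp) = 0.19
  p_III = P(west | comp) = 0.24
Prior × likelihood for each component:
  w_I·p_I = 0.37 × 0.36 = 0.1332
  w_II·p_II = 0.41 × 0.19 = 0.0779
  w_III·p_III = 0.22 × 0.24 = 0.0528
Sum: 0.1332 + 0.0779 + 0.0528 = 0.2639
So the posterior for Cluster I is 0.1332 / 0.2639 ≈ 0.5047.

0.5047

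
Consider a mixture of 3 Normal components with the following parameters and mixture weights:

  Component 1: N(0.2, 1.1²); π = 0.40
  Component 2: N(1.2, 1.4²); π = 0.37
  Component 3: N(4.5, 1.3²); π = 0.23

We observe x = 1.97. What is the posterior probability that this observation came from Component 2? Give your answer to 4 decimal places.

0.6428

The responsibility of component k is P(Z=k) f_k(x) divided by Σ_j P(Z=j) f_j(x).
Normal densities:
  f_1 = 0.0993769
  f_2 = 0.24496
  f_3 = 0.0461868
Prior × likelihood for each component:
  P(Z=1)·f_1 = 0.40 × 0.0993769 = 0.0397508
  P(Z=2)·f_2 = 0.37 × 0.24496 = 0.0906352
  P(Z=3)·f_3 = 0.23 × 0.0461868 = 0.010623
Marginal: 0.0397508 + 0.0906352 + 0.010623 = 0.141009
P(Component 2 | 1.97) = 0.0906352 / 0.141009 ≈ 0.6428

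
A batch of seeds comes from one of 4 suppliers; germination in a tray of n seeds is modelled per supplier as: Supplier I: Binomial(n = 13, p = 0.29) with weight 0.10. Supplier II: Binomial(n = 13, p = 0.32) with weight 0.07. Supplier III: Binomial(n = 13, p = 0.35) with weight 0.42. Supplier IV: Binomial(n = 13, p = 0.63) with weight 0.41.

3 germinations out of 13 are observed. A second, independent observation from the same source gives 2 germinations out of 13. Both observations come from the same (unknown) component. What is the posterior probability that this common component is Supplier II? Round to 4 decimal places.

The responsibility of component k is w_k f_k(x) divided by Σ_j w_j f_j(x).
Since both observations come from the same component, the likelihood for component k is f_k(x₁)·f_k(x₂).
  p_I = [C(13,3)·0.29^3·0.71^10 = 286·0.024389·0.0325524 = 0.227062] × [0.151612] = 0.0344252
  p_II = [C(13,3)·0.32^3·0.68^10 = 286·0.032768·0.0211392 = 0.198109] × [0.114813] = 0.0227456
  p_III = [C(13,3)·0.35^3·0.65^10 = 286·0.042875·0.0134627 = 0.165084] × [0.0836137] = 0.0138032
  p_IV = [C(13,3)·0.63^3·0.37^10 = 286·0.250047·4.80858e-05 = 0.00343878] × [0.000550801] = 1.89409e-06
Prior × likelihood for each component:
  w_I·p_I = 0.10 × 0.0344252 = 0.00344252
  w_II·p_II = 0.07 × 0.0227456 = 0.00159219
  w_III·p_III = 0.42 × 0.0138032 = 0.00579736
  w_IV·p_IV = 0.41 × 1.89409e-06 = 7.76575e-07
Sum: 0.00344252 + 0.00159219 + 0.00579736 + 7.76575e-07 = 0.0108329
Responsibility of Supplier II: 0.00159219 / 0.0108329 ≈ 0.1470

0.1470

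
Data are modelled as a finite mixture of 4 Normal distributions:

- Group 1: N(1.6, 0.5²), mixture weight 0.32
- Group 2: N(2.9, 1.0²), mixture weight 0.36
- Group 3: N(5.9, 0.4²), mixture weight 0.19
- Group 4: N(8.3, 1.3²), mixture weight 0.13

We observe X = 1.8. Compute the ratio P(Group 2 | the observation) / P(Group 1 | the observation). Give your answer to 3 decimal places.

0.333

The posterior odds equal the prior odds times the likelihood ratio: (w_i/w_j)·(f_i(x)/f_j(x)).
Component likelihoods at x = 1.8:
  p_1 = (1/(0.5·√(2π)))·exp(−(1.8−1.6)²/(2·0.5²)) = 0.797885·exp(-0.08000) = 0.73654
  p_2 = (1/(1.0·√(2π)))·exp(−(1.8−2.9)²/(2·1.0²)) = 0.398942·exp(-0.60500) = 0.217852
  p_3 = (1/(0.4·√(2π)))·exp(−(1.8−5.9)²/(2·0.4²)) = 0.997356·exp(-52.53125) = 1.53045e-23
  p_4 = (1/(1.3·√(2π)))·exp(−(1.8−8.3)²/(2·1.3²)) = 0.306879·exp(-12.50000) = 1.14363e-06
Odds = (0.36/0.32) × (0.217852/0.73654) = 1.125 × 0.295778 ≈ 0.333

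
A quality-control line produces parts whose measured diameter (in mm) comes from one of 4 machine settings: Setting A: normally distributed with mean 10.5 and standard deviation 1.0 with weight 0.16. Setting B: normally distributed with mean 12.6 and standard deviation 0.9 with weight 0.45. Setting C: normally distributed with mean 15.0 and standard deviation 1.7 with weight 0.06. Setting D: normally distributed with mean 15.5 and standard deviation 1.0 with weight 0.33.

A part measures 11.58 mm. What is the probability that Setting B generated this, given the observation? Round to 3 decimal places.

0.737

Apply Bayes' rule: the posterior for each component is proportional to its prior times its likelihood at x.
Normal densities:
  p_A = 0.222653
  p_B = 0.233214
  p_C = 0.0310187
  p_D = 0.000183712
Multiply by the mixture weights:
  P(Z=A)·p_A = 0.16 × 0.222653 = 0.0356246
  P(Z=B)·p_B = 0.45 × 0.233214 = 0.104946
  P(Z=C)·p_C = 0.06 × 0.0310187 = 0.00186112
  P(Z=D)·p_D = 0.33 × 0.000183712 = 6.06251e-05
Sum: 0.0356246 + 0.104946 + 0.00186112 + 6.06251e-05 = 0.142492
P(Setting B | 11.58 mm) = 0.104946 / 0.142492 ≈ 0.737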